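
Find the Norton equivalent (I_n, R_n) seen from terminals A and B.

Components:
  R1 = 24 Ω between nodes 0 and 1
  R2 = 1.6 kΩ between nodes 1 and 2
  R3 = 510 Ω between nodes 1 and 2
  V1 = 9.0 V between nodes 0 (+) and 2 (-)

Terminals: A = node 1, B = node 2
Find the Thévenin equivalent first; then I_n = V_th/R_th and R_n = R_th.
Step 1 — V_th is the open-circuit voltage V_A - V_B (nothing connected across the terminals).
Nodal analysis, taking node 2 as the 0 V reference.
Source V1 fixes V_0 = 9 V.
KCL at each unknown node (sum of currents leaving = 0; resistances in Ω):
  Node 1: (V_1 - 9)/24 + (V_1 - 0)/1600 + (V_1 - 0)/510 = 0
Collecting terms: 0.04425 × V_1 = 0.375  =>  V_1 = 8.474 V
V_th = V_1 - V_2 = 8.474 - 0 = 8.474 V
Step 2 — R_th: zero the source — replace V1 by a short circuit (node 2 merges into node 0) — and find the resistance seen between A (node 1) and B (node 0).
Reduce the network between node 1 (A) and node 0 (B) by series/parallel combination:
  Rp1 = R1 ‖ R2 ‖ R3 (parallel, all between nodes 0 and 1) = 1/(1/24 + 1/1600 + 1/510) = 22.6 Ω
R_th = 22.6 Ω
I_n = V_th/R_th = 8.474/22.6 = 0.375 A, and R_n = R_th = 22.6 Ω

Final answer: I_n = 0.375 A, R_n = 22.6 Ω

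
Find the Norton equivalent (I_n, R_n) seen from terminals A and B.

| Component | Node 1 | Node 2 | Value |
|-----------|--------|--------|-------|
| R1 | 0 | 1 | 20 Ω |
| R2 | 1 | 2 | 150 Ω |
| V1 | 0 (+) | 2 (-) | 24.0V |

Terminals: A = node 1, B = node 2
Find the Thévenin equivalent first; then I_n = V_th/R_th and R_n = R_th.
Step 1 — V_th is the open-circuit voltage V_A - V_B (nothing connected across the terminals).
Nodal analysis, taking node 2 as the 0 V reference.
Source V1 fixes V_0 = 24 V.
KCL at each unknown node (sum of currents leaving = 0; resistances in Ω):
  Node 1: (V_1 - 24)/20 + (V_1 - 0)/150 = 0
Collecting terms: 0.05667 × V_1 = 1.2  =>  V_1 = 21.18 V
V_th = V_1 - V_2 = 21.18 - 0 = 21.18 V
Step 2 — R_th: zero the source — replace V1 by a short circuit (node 2 merges into node 0) — and find the resistance seen between A (node 1) and B (node 0).
Reduce the network between node 1 (A) and node 0 (B) by series/parallel combination:
  Rp1 = R1 ‖ R2 (parallel, both between nodes 0 and 1) = 1/(1/20 + 1/150) = 17.65 Ω
R_th = 17.65 Ω
I_n = V_th/R_th = 21.18/17.65 = 1.2 A, and R_n = R_th = 17.65 Ω

Final answer: I_n = 1.2 A, R_n = 17.65 Ω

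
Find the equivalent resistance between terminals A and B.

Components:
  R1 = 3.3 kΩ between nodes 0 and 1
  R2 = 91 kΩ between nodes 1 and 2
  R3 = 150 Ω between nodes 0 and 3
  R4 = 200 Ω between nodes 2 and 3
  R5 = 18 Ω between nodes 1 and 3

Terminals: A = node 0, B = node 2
The network is not a plain series/parallel combination. Inject a 1 A test current into terminal A (node 0) and return it from terminal B (node 2); then R_eq = V_A / (1 A).
Nodal analysis, taking node 2 as the 0 V reference.
Current source I_test pushes 1 A into node 0 and draws it out of node 2.
KCL at each unknown node (sum of currents leaving = 0; resistances in Ω):
  Node 0: (V_0 - V_1)/3300 + (V_0 - V_3)/150 - 1 = 0
  Node 1: (V_1 - V_0)/3300 + (V_1 - 0)/91000 + (V_1 - V_3)/18 = 0
  Node 3: (V_3 - V_0)/150 + (V_3 - V_1)/18 + (V_3 - 0)/200 = 0
Collecting terms (coefficients in siemens):
  0.00697·V_0 - 0.000303·V_1 - 0.006667·V_3 = 1
  0.05587·V_1 - 0.000303·V_0 - 0.05556·V_3 = 0
  0.06722·V_3 - 0.006667·V_0 - 0.05556·V_1 = 0
Solving these 3 simultaneous equations (Gaussian elimination) gives:
  V_0 = 343.1 V, V_1 = 200.3 V, V_3 = 199.6 V
R_eq = V_0 / 1 A = 343.1 Ω

Final answer: 343.1 Ω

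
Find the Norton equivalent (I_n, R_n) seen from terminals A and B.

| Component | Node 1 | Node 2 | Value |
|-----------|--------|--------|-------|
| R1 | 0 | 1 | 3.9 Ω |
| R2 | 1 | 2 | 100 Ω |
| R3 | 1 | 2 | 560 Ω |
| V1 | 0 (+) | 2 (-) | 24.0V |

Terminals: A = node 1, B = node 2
Find the Thévenin equivalent first; then I_n = V_th/R_th and R_n = R_th.
Step 1 — V_th is the open-circuit voltage V_A - V_B (nothing connected across the terminals).
Nodal analysis, taking node 2 as the 0 V reference.
Source V1 fixes V_0 = 24 V.
KCL at each unknown node (sum of currents leaving = 0; resistances in Ω):
  Node 1: (V_1 - 24)/3.9 + (V_1 - 0)/100 + (V_1 - 0)/560 = 0
Collecting terms: 0.2682 × V_1 = 6.154  =>  V_1 = 22.95 V
V_th = V_1 - V_2 = 22.95 - 0 = 22.95 V
Step 2 — R_th: zero the source — replace V1 by a short circuit (node 2 merges into node 0) — and find the resistance seen between A (node 1) and B (node 0).
Reduce the network between node 1 (A) and node 0 (B) by series/parallel combination:
  Rp1 = R1 ‖ R2 ‖ R3 (parallel, all between nodes 0 and 1) = 1/(1/3.9 + 1/100 + 1/560) = 3.729 Ω
R_th = 3.729 Ω
I_n = V_th/R_th = 22.95/3.729 = 6.154 A, and R_n = R_th = 3.729 Ω

Final answer: I_n = 6.154 A, R_n = 3.729 Ω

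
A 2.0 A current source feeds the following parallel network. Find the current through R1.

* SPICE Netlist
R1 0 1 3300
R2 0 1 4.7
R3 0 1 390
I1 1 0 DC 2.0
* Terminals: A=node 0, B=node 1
All resistors sit directly between nodes 0 and 1, so they are in parallel and share one voltage V; the full source current 2 A splits among them.
1/R_par = 1/3300 + 1/4.7 + 1/390 = 0.2156 S  =>  R_par = 4.638 Ω
V = I × R_par = 2 × 4.638 = 9.275 V
I_R1 = V/R1 = 9.275/3300 = 0.002811 A

Final answer: 0.002811 A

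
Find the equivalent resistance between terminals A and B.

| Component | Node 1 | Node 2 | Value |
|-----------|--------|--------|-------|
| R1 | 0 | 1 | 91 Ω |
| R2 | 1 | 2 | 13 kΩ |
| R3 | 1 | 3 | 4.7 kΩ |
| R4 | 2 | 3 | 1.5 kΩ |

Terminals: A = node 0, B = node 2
Reduce the network between node 0 (A) and node 2 (B) by series/parallel combination:
  Rs1 = R3 + R4 (series, joined only at node 3) = 4700 + 1500 = 6200 Ω
  Rp1 = R2 ‖ Rs1 (parallel, both between nodes 1 and 2) = 1/(1/13000 + 1/6200) = 4198 Ω
  Rs2 = R1 + Rp1 (series, joined only at node 1) = 91 + 4198 = 4289 Ω
R_eq = 4.289 kΩ

Final answer: 4.289 kΩ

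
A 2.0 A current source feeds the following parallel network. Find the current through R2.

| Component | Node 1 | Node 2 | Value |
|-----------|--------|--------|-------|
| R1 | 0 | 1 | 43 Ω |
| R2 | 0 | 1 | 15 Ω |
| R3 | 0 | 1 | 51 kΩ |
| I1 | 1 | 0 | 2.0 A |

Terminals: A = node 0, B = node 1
All resistors sit directly between nodes 0 and 1, so they are in parallel and share one voltage V; the full source current 2 A splits among them.
1/R_par = 1/43 + 1/15 + 1/51000 = 0.08994 S  =>  R_par = 11.12 Ω
V = I × R_par = 2 × 11.12 = 22.24 V
I_R2 = V/R2 = 22.24/15 = 1.482 A

Final answer: 1.482 A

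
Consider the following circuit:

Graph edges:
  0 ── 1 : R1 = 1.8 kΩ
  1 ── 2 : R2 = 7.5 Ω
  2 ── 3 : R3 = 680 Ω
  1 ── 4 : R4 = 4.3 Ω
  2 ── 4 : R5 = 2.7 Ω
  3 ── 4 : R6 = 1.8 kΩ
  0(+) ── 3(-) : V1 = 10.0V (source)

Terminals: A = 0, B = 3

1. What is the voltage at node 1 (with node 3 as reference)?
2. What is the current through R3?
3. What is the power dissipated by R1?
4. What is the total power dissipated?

Nodal analysis, taking node 3 as the 0 V reference.
Source V1 fixes V_0 = 10 V.
KCL at each unknown node (sum of currents leaving = 0; resistances in Ω):
  Node 1: (V_1 - 10)/1800 + (V_1 - V_2)/7.5 + (V_1 - V_4)/4.3 = 0
  Node 2: (V_2 - V_1)/7.5 + (V_2 - 0)/680 + (V_2 - V_4)/2.7 = 0
  Node 4: (V_4 - V_1)/4.3 + (V_4 - V_2)/2.7 + (V_4 - 0)/1800 = 0
Collecting terms (coefficients in siemens):
  0.3664·V_1 - 0.1333·V_2 - 0.2326·V_4 = 0.005556
  0.5052·V_2 - 0.1333·V_1 - 0.3704·V_4 = 0
  0.6035·V_4 - 0.2326·V_1 - 0.3704·V_2 = 0
Solving these 3 simultaneous equations (Gaussian elimination) gives:
  V_1 = 2.162 V, V_2 = 2.148 V, V_4 = 2.152 V
Part 1:
  Read off the nodal solution: V_1 = 2.162 V
Part 2:
  I_R3 = (V_2 - V_3)/R3 = (2.148 - 0)/680 = 0.003159 A
  Magnitude: I_R3 = 0.003159 A
Part 3:
  I_R1 = (V_0 - V_1)/R1 = (10 - 2.162)/1800 = 0.004354 A
  P_R1 = I_R1² × R1 = (0.004354)² × 1800 = 0.03413 W
Part 4:
  Power in each resistor, P = (ΔV)²/R:
    P_R1 = (10 - 2.162)²/1800 = 0.03413 W
    P_R2 = (2.162 - 2.148)²/7.5 = 0.00002649 W
    P_R3 = (2.148 - 0)²/680 = 0.006786 W
    P_R4 = (2.162 - 2.152)²/4.3 = 0.00002634 W
    P_R5 = (2.148 - 2.152)²/2.7 = 0.00000442 W
    P_R6 = (0 - 2.152)²/1800 = 0.002572 W
  P_total = P_R1 + P_R2 + P_R3 + P_R4 + P_R5 + P_R6 = 0.04354 W

Final answers:
1. V_1 = 2.162 V
2. I_R3 = 0.003159 A
3. P_R1 = 0.03413 W
4. P_total = 0.04354 W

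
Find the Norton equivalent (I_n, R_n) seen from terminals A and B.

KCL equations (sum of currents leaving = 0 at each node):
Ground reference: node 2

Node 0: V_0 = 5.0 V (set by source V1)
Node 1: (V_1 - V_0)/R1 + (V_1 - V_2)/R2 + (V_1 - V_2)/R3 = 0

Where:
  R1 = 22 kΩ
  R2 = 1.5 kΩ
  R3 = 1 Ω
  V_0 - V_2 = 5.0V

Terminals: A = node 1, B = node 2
Find the Thévenin equivalent first; then I_n = V_th/R_th and R_n = R_th.
Step 1 — V_th is the open-circuit voltage V_A - V_B (nothing connected across the terminals).
Nodal analysis, taking node 2 as the 0 V reference.
Source V1 fixes V_0 = 5 V.
KCL at each unknown node (sum of currents leaving = 0; resistances in Ω):
  Node 1: (V_1 - 5)/22000 + (V_1 - 0)/1500 + (V_1 - 0)/1 = 0
Collecting terms: 1.001 × V_1 = 0.0002273  =>  V_1 = 0.0002271 V
V_th = V_1 - V_2 = 0.0002271 - 0 = 0.0002271 V
Step 2 — R_th: zero the source — replace V1 by a short circuit (node 2 merges into node 0) — and find the resistance seen between A (node 1) and B (node 0).
Reduce the network between node 1 (A) and node 0 (B) by series/parallel combination:
  Rp1 = R1 ‖ R2 ‖ R3 (parallel, all between nodes 0 and 1) = 1/(1/22000 + 1/1500 + 1/1) = 0.9993 Ω
R_th = 0.9993 Ω
I_n = V_th/R_th = 0.0002271/0.9993 = 0.0002273 A, and R_n = R_th = 0.9993 Ω

Final answer: I_n = 0.0002273 A, R_n = 0.9993 Ω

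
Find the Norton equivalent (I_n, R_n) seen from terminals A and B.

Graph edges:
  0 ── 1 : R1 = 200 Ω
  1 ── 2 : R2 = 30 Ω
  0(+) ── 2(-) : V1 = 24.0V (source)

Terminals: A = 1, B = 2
Find the Thévenin equivalent first; then I_n = V_th/R_th and R_n = R_th.
Step 1 — V_th is the open-circuit voltage V_A - V_B (nothing connected across the terminals).
Nodal analysis, taking node 2 as the 0 V reference.
Source V1 fixes V_0 = 24 V.
KCL at each unknown node (sum of currents leaving = 0; resistances in Ω):
  Node 1: (V_1 - 24)/200 + (V_1 - 0)/30 = 0
Collecting terms: 0.03833 × V_1 = 0.12  =>  V_1 = 3.13 V
V_th = V_1 - V_2 = 3.13 - 0 = 3.13 V
Step 2 — R_th: zero the source — replace V1 by a short circuit (node 2 merges into node 0) — and find the resistance seen between A (node 1) and B (node 0).
Reduce the network between node 1 (A) and node 0 (B) by series/parallel combination:
  Rp1 = R1 ‖ R2 (parallel, both between nodes 0 and 1) = 1/(1/200 + 1/30) = 26.09 Ω
R_th = 26.09 Ω
I_n = V_th/R_th = 3.13/26.09 = 0.12 A, and R_n = R_th = 26.09 Ω

Final answer: I_n = 0.12 A, R_n = 26.09 Ω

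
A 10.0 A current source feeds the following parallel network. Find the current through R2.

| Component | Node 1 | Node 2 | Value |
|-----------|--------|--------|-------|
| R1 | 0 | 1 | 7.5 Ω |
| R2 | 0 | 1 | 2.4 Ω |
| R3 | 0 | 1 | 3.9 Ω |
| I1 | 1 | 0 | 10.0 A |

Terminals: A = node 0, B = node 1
All resistors sit directly between nodes 0 and 1, so they are in parallel and share one voltage V; the full source current 10 A splits among them.
1/R_par = 1/7.5 + 1/2.4 + 1/3.9 = 0.8064 S  =>  R_par = 1.24 Ω
V = I × R_par = 10 × 1.24 = 12.4 V
I_R2 = V/R2 = 12.4/2.4 = 5.167 A

Final answer: 5.167 A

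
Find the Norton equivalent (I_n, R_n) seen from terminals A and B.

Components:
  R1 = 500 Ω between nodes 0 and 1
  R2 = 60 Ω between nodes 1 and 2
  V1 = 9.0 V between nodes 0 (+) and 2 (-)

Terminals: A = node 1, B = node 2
Find the Thévenin equivalent first; then I_n = V_th/R_th and R_n = R_th.
Step 1 — V_th is the open-circuit voltage V_A - V_B (nothing connected across the terminals).
Nodal analysis, taking node 2 as the 0 V reference.
Source V1 fixes V_0 = 9 V.
KCL at each unknown node (sum of currents leaving = 0; resistances in Ω):
  Node 1: (V_1 - 9)/500 + (V_1 - 0)/60 = 0
Collecting terms: 0.01867 × V_1 = 0.018  =>  V_1 = 0.9643 V
V_th = V_1 - V_2 = 0.9643 - 0 = 0.9643 V
Step 2 — R_th: zero the source — replace V1 by a short circuit (node 2 merges into node 0) — and find the resistance seen between A (node 1) and B (node 0).
Reduce the network between node 1 (A) and node 0 (B) by series/parallel combination:
  Rp1 = R1 ‖ R2 (parallel, both between nodes 0 and 1) = 1/(1/500 + 1/60) = 53.57 Ω
R_th = 53.57 Ω
I_n = V_th/R_th = 0.9643/53.57 = 0.018 A, and R_n = R_th = 53.57 Ω

Final answer: I_n = 0.018 A, R_n = 53.57 Ω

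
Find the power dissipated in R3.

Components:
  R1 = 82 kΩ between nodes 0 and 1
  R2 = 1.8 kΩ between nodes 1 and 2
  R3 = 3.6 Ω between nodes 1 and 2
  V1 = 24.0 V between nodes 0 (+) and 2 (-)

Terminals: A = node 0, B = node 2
Nodal analysis, taking node 2 as the 0 V reference.
Source V1 fixes V_0 = 24 V.
KCL at each unknown node (sum of currents leaving = 0; resistances in Ω):
  Node 1: (V_1 - 24)/82000 + (V_1 - 0)/1800 + (V_1 - 0)/3.6 = 0
Collecting terms: 0.2783 × V_1 = 0.0002927  =>  V_1 = 0.001052 V
I_R3 = (V_1 - V_2)/R3 = (0.001052 - 0)/3.6 = 0.0002921 A
P_R3 = I_R3² × R3 = (0.0002921)² × 3.6 = 0.0000003071 W

Final answer: 3.071e-07 W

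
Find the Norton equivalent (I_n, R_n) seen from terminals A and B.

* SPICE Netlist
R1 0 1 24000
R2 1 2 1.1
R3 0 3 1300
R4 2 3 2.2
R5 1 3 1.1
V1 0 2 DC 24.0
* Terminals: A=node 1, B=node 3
Find the Thévenin equivalent first; then I_n = V_th/R_th and R_n = R_th.
Step 1 — V_th is the open-circuit voltage V_A - V_B (nothing connected across the terminals).
Nodal analysis, taking node 2 as the 0 V reference.
Source V1 fixes V_0 = 24 V.
KCL at each unknown node (sum of currents leaving = 0; resistances in Ω):
  Node 1: (V_1 - 24)/24000 + (V_1 - 0)/1.1 + (V_1 - V_3)/1.1 = 0
  Node 3: (V_3 - 24)/1300 + (V_3 - 0)/2.2 + (V_3 - V_1)/1.1 = 0
Collecting terms (coefficients in siemens):
  1.818·V_1 - 0.9091·V_3 = 0.001
  1.364·V_3 - 0.9091·V_1 = 0.01846
Determinant D = (1.818)(1.364) - (-0.9091)(-0.9091) = 1.654
V_1 = [(0.001)(1.364) - (-0.9091)(0.01846)]/D = 0.01097 V
V_3 = [(1.818)(0.01846) - (0.001)(-0.9091)]/D = 0.02084 V
V_th = V_1 - V_3 = 0.01097 - 0.02084 = -0.00987 V
Step 2 — R_th: zero the source — replace V1 by a short circuit (node 2 merges into node 0) — and find the resistance seen between A (node 1) and B (node 3).
Reduce the network between node 1 (A) and node 3 (B) by series/parallel combination:
  Rp1 = R1 ‖ R2 (parallel, both between nodes 0 and 1) = 1/(1/24000 + 1/1.1) = 1.1 Ω
  Rp2 = R3 ‖ R4 (parallel, both between nodes 0 and 3) = 1/(1/1300 + 1/2.2) = 2.196 Ω
  Rs1 = Rp1 + Rp2 (series, joined only at node 0) = 1.1 + 2.196 = 3.296 Ω
  Rp3 = R5 ‖ Rs1 (parallel, both between nodes 1 and 3) = 1/(1/1.1 + 1/3.296) = 0.8248 Ω
R_th = 0.8248 Ω
I_n = V_th/R_th = -0.00987/0.8248 = -0.01197 A, and R_n = R_th = 0.8248 Ω

Final answer: I_n = -0.01197 A, R_n = 0.8248 Ω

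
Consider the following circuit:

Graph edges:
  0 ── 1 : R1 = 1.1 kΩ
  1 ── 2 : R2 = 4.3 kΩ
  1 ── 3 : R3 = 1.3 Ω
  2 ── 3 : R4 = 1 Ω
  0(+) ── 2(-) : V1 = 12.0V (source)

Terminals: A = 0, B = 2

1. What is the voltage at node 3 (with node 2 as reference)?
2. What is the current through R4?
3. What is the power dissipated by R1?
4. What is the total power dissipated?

Nodal analysis, taking node 2 as the 0 V reference.
Source V1 fixes V_0 = 12 V.
KCL at each unknown node (sum of currents leaving = 0; resistances in Ω):
  Node 1: (V_1 - 12)/1100 + (V_1 - 0)/4300 + (V_1 - V_3)/1.3 = 0
  Node 3: (V_3 - V_1)/1.3 + (V_3 - 0)/1 = 0
Collecting terms (coefficients in siemens):
  0.7704·V_1 - 0.7692·V_3 = 0.01091
  1.769·V_3 - 0.7692·V_1 = 0
Determinant D = (0.7704)(1.769) - (-0.7692)(-0.7692) = 0.7713
V_1 = [(0.01091)(1.769) - (-0.7692)(0)]/D = 0.02503 V
V_3 = [(0.7704)(0) - (0.01091)(-0.7692)]/D = 0.01088 V
Part 1:
  Read off the nodal solution: V_3 = 0.01088 V
Part 2:
  I_R4 = (V_2 - V_3)/R4 = (0 - 0.01088)/1 = -0.01088 A
  Magnitude: I_R4 = 0.01088 A
Part 3:
  I_R1 = (V_0 - V_1)/R1 = (12 - 0.02503)/1100 = 0.01089 A
  P_R1 = I_R1² × R1 = (0.01089)² × 1100 = 0.1304 W
Part 4:
  Power in each resistor, P = (ΔV)²/R:
    P_R1 = (12 - 0.02503)²/1100 = 0.1304 W
    P_R2 = (0.02503 - 0)²/4300 = 0.0000001456 W
    P_R3 = (0.02503 - 0.01088)²/1.3 = 0.0001539 W
    P_R4 = (0 - 0.01088)²/1 = 0.0001184 W
  P_total = P_R1 + P_R2 + P_R3 + P_R4 = 0.1306 W

Final answers:
1. V_3 = 0.01088 V
2. I_R4 = 0.01088 A
3. P_R1 = 0.1304 W
4. P_total = 0.1306 W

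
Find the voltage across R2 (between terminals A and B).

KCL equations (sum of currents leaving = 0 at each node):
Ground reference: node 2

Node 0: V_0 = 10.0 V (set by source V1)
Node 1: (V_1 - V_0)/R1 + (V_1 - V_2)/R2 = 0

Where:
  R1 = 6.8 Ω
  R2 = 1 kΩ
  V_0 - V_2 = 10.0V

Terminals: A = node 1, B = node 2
R1 and R2 are in series across V1 (node 0 → node 1 → node 2), and the output A–B is taken across R2, so this is a voltage divider.
Series current: I = V1/(R1 + R2) = 10/(6.8 + 1000) = 10/1007 = 0.009932 A
V_R2 = I × R2 = V1 × R2/(R1 + R2) = 10 × 1000/1007 = 9.932 V

Final answer: 9.932 V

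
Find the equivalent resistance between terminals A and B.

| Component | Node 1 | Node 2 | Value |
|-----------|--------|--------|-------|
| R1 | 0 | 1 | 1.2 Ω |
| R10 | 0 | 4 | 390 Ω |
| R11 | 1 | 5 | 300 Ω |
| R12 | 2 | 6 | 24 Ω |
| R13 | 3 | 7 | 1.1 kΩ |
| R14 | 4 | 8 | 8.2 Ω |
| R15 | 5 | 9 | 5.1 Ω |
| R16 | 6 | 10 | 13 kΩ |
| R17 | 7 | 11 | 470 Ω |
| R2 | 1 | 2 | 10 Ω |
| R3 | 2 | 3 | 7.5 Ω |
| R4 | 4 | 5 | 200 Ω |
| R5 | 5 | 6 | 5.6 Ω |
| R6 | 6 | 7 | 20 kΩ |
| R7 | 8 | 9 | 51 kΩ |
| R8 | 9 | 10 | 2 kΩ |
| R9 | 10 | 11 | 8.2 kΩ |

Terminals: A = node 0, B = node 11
The network is not a plain series/parallel combination. Inject a 1 A test current into terminal A (node 0) and return it from terminal B (node 11); then R_eq = V_A / (1 A).
Nodal analysis, taking node 11 as the 0 V reference.
Current source I_test pushes 1 A into node 0 and draws it out of node 11.
KCL at each unknown node (sum of currents leaving = 0; resistances in Ω):
  Node 0: (V_0 - V_1)/1.2 + (V_0 - V_4)/390 - 1 = 0
  Node 1: (V_1 - V_0)/1.2 + (V_1 - V_2)/10 + (V_1 - V_5)/300 = 0
  Node 2: (V_2 - V_1)/10 + (V_2 - V_3)/7.5 + (V_2 - V_6)/24 = 0
  Node 3: (V_3 - V_2)/7.5 + (V_3 - V_7)/1100 = 0
  Node 4: (V_4 - V_0)/390 + (V_4 - V_5)/200 + (V_4 - V_8)/8.2 = 0
  Node 5: (V_5 - V_1)/300 + (V_5 - V_4)/200 + (V_5 - V_6)/5.6 + (V_5 - V_9)/5.1 = 0
  Node 6: (V_6 - V_2)/24 + (V_6 - V_5)/5.6 + (V_6 - V_7)/20000 + (V_6 - V_10)/13000 = 0
  Node 7: (V_7 - V_3)/1100 + (V_7 - V_6)/20000 + (V_7 - 0)/470 = 0
  Node 8: (V_8 - V_4)/8.2 + (V_8 - V_9)/51000 = 0
  Node 9: (V_9 - V_5)/5.1 + (V_9 - V_8)/51000 + (V_9 - V_10)/2000 = 0
  Node 10: (V_10 - V_6)/13000 + (V_10 - V_9)/2000 + (V_10 - 0)/8200 = 0
Collecting terms (coefficients in siemens):
  0.8359·V_0 - 0.8333·V_1 - 0.002564·V_4 = 1
  0.9367·V_1 - 0.8333·V_0 - 0.1·V_2 - 0.003333·V_5 = 0
  0.275·V_2 - 0.1·V_1 - 0.1333·V_3 - 0.04167·V_6 = 0
  0.1342·V_3 - 0.1333·V_2 - 0.0009091·V_7 = 0
  0.1295·V_4 - 0.002564·V_0 - 0.005·V_5 - 0.122·V_8 = 0
  0.383·V_5 - 0.003333·V_1 - 0.005·V_4 - 0.1786·V_6 - 0.1961·V_9 = 0
  0.2204·V_6 - 0.04167·V_2 - 0.1786·V_5 - 0.00005·V_7 - 0.00007692·V_10 = 0
  0.003087·V_7 - 0.0009091·V_3 - 0.00005·V_6 = 0
  0.122·V_8 - 0.122·V_4 - 0.00001961·V_9 = 0
  0.1966·V_9 - 0.1961·V_5 - 0.00001961·V_8 - 0.0005·V_10 = 0
  0.0006989·V_10 - 0.00007692·V_6 - 0.0005·V_9 = 0
Solving these 11 simultaneous equations (Gaussian elimination) gives:
  V_0 = 1329 V, V_1 = 1328 V, V_2 = 1318 V, V_3 = 1312 V
  V_4 = 1320 V, V_5 = 1315 V, V_6 = 1316 V, V_7 = 407.8 V
  V_8 = 1320 V, V_9 = 1315 V, V_10 = 1085 V
R_eq = V_0 / 1 A = 1329 Ω = 1.329 kΩ

Final answer: 1.329 kΩ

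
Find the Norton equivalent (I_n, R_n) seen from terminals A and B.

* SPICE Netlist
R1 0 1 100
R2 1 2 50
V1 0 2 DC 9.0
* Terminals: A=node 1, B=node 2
Find the Thévenin equivalent first; then I_n = V_th/R_th and R_n = R_th.
Step 1 — V_th is the open-circuit voltage V_A - V_B (nothing connected across the terminals).
Nodal analysis, taking node 2 as the 0 V reference.
Source V1 fixes V_0 = 9 V.
KCL at each unknown node (sum of currents leaving = 0; resistances in Ω):
  Node 1: (V_1 - 9)/100 + (V_1 - 0)/50 = 0
Collecting terms: 0.03 × V_1 = 0.09  =>  V_1 = 3 V
V_th = V_1 - V_2 = 3 - 0 = 3 V
Step 2 — R_th: zero the source — replace V1 by a short circuit (node 2 merges into node 0) — and find the resistance seen between A (node 1) and B (node 0).
Reduce the network between node 1 (A) and node 0 (B) by series/parallel combination:
  Rp1 = R1 ‖ R2 (parallel, both between nodes 0 and 1) = 1/(1/100 + 1/50) = 33.33 Ω
R_th = 33.33 Ω
I_n = V_th/R_th = 3/33.33 = 0.09 A, and R_n = R_th = 33.33 Ω

Final answer: I_n = 0.09 A, R_n = 33.33 Ω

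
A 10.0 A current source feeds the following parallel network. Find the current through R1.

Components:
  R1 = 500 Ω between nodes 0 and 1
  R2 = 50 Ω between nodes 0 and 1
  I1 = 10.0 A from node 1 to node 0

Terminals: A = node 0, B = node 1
All resistors sit directly between nodes 0 and 1, so they are in parallel and share one voltage V; the full source current 10 A splits among them.
1/R_par = 1/500 + 1/50 = 0.022 S  =>  R_par = 45.45 Ω
V = I × R_par = 10 × 45.45 = 454.5 V
I_R1 = V/R1 = 454.5/500 = 0.9091 A

Final answer: 0.9091 A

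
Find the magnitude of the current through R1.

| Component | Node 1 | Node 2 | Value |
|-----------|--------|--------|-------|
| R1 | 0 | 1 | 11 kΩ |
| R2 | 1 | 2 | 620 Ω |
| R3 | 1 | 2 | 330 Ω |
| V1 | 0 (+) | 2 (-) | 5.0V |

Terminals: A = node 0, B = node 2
Nodal analysis, taking node 2 as the 0 V reference.
Source V1 fixes V_0 = 5 V.
KCL at each unknown node (sum of currents leaving = 0; resistances in Ω):
  Node 1: (V_1 - 5)/11000 + (V_1 - 0)/620 + (V_1 - 0)/330 = 0
Collecting terms: 0.004734 × V_1 = 0.0004545  =>  V_1 = 0.09601 V
I_R1 = (V_0 - V_1)/R1 = (5 - 0.09601)/11000 = 0.0004458 A
|I_R1| = 0.0004458 A

Final answer: |I_R1| = 0.0004458 A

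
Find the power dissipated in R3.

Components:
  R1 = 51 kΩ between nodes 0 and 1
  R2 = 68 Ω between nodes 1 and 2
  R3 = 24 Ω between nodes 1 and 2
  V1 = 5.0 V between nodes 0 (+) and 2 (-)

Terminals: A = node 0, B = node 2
Nodal analysis, taking node 2 as the 0 V reference.
Source V1 fixes V_0 = 5 V.
KCL at each unknown node (sum of currents leaving = 0; resistances in Ω):
  Node 1: (V_1 - 5)/51000 + (V_1 - 0)/68 + (V_1 - 0)/24 = 0
Collecting terms: 0.05639 × V_1 = 0.00009804  =>  V_1 = 0.001739 V
I_R3 = (V_1 - V_2)/R3 = (0.001739 - 0)/24 = 0.00007244 A
P_R3 = I_R3² × R3 = (0.00007244)² × 24 = 0.0000001259 W

Final answer: 1.259e-07 W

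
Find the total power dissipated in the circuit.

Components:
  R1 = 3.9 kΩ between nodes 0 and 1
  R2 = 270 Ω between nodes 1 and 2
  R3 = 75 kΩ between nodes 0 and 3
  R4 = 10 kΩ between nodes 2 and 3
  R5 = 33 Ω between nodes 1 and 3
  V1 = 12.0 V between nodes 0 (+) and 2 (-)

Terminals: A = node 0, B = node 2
Nodal analysis, taking node 2 as the 0 V reference.
Source V1 fixes V_0 = 12 V.
KCL at each unknown node (sum of currents leaving = 0; resistances in Ω):
  Node 1: (V_1 - 12)/3900 + (V_1 - 0)/270 + (V_1 - V_3)/33 = 0
  Node 3: (V_3 - 12)/75000 + (V_3 - 0)/10000 + (V_3 - V_1)/33 = 0
Collecting terms (coefficients in siemens):
  0.03426·V_1 - 0.0303·V_3 = 0.003077
  0.03042·V_3 - 0.0303·V_1 = 0.00016
Determinant D = (0.03426)(0.03042) - (-0.0303)(-0.0303) = 0.0001239
V_1 = [(0.003077)(0.03042) - (-0.0303)(0.00016)]/D = 0.7946 V
V_3 = [(0.03426)(0.00016) - (0.003077)(-0.0303)]/D = 0.7969 V
Power in each resistor, P = (ΔV)²/R:
  P_R1 = (12 - 0.7946)²/3900 = 0.0322 W
  P_R2 = (0.7946 - 0)²/270 = 0.002338 W
  P_R3 = (12 - 0.7969)²/75000 = 0.001673 W
  P_R4 = (0 - 0.7969)²/10000 = 0.0000635 W
  P_R5 = (0.7946 - 0.7969)²/33 = 0.0000001603 W
P_total = P_R1 + P_R2 + P_R3 + P_R4 + P_R5 = 0.03627 W

Final answer: 0.03627 W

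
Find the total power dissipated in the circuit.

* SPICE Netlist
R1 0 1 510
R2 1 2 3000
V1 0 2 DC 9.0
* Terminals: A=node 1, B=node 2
Nodal analysis, taking node 2 as the 0 V reference.
Source V1 fixes V_0 = 9 V.
KCL at each unknown node (sum of currents leaving = 0; resistances in Ω):
  Node 1: (V_1 - 9)/510 + (V_1 - 0)/3000 = 0
Collecting terms: 0.002294 × V_1 = 0.01765  =>  V_1 = 7.692 V
Power in each resistor, P = (ΔV)²/R:
  P_R1 = (9 - 7.692)²/510 = 0.003353 W
  P_R2 = (7.692 - 0)²/3000 = 0.01972 W
P_total = P_R1 + P_R2 = 0.02308 W

Final answer: 0.02308 W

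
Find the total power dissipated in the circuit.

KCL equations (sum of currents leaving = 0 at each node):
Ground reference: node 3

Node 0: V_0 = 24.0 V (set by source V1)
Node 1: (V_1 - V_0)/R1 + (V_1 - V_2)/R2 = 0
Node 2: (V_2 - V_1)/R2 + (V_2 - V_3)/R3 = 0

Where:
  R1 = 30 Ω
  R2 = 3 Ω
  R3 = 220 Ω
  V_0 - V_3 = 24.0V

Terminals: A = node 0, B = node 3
Nodal analysis, taking node 3 as the 0 V reference.
Source V1 fixes V_0 = 24 V.
KCL at each unknown node (sum of currents leaving = 0; resistances in Ω):
  Node 1: (V_1 - 24)/30 + (V_1 - V_2)/3 = 0
  Node 2: (V_2 - V_1)/3 + (V_2 - 0)/220 = 0
Collecting terms (coefficients in siemens):
  0.3667·V_1 - 0.3333·V_2 = 0.8
  0.3379·V_2 - 0.3333·V_1 = 0
Determinant D = (0.3667)(0.3379) - (-0.3333)(-0.3333) = 0.01278
V_1 = [(0.8)(0.3379) - (-0.3333)(0)]/D = 21.15 V
V_2 = [(0.3667)(0) - (0.8)(-0.3333)]/D = 20.87 V
Power in each resistor, P = (ΔV)²/R:
  P_R1 = (24 - 21.15)²/30 = 0.27 W
  P_R2 = (21.15 - 20.87)²/3 = 0.027 W
  P_R3 = (20.87 - 0)²/220 = 1.98 W
P_total = P_R1 + P_R2 + P_R3 = 2.277 W

Final answer: 2.277 W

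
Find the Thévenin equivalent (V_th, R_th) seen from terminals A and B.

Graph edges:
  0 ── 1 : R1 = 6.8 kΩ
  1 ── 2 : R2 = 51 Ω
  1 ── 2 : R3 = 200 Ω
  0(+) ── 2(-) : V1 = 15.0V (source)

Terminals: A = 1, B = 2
Step 1 — V_th is the open-circuit voltage V_A - V_B (nothing connected across the terminals).
Nodal analysis, taking node 2 as the 0 V reference.
Source V1 fixes V_0 = 15 V.
KCL at each unknown node (sum of currents leaving = 0; resistances in Ω):
  Node 1: (V_1 - 15)/6800 + (V_1 - 0)/51 + (V_1 - 0)/200 = 0
Collecting terms: 0.02475 × V_1 = 0.002206  =>  V_1 = 0.08911 V
V_th = V_1 - V_2 = 0.08911 - 0 = 0.08911 V
Step 2 — R_th: zero the source — replace V1 by a short circuit (node 2 merges into node 0) — and find the resistance seen between A (node 1) and B (node 0).
Reduce the network between node 1 (A) and node 0 (B) by series/parallel combination:
  Rp1 = R1 ‖ R2 ‖ R3 (parallel, all between nodes 0 and 1) = 1/(1/6800 + 1/51 + 1/200) = 40.4 Ω
R_th = 40.4 Ω

Final answer: V_th = 0.08911 V, R_th = 40.4 Ω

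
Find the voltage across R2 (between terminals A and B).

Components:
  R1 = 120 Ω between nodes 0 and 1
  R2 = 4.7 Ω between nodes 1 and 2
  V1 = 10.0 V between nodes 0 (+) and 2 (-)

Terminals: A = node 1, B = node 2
R1 and R2 are in series across V1 (node 0 → node 1 → node 2), and the output A–B is taken across R2, so this is a voltage divider.
Series current: I = V1/(R1 + R2) = 10/(120 + 4.7) = 10/124.7 = 0.08019 A
V_R2 = I × R2 = V1 × R2/(R1 + R2) = 10 × 4.7/124.7 = 0.3769 V

Final answer: 0.3769 V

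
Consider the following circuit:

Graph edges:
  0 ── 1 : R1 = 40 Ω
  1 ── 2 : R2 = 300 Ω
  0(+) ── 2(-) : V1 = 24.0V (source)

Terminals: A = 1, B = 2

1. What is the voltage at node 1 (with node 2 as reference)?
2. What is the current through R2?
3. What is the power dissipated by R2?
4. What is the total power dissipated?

Nodal analysis, taking node 2 as the 0 V reference.
Source V1 fixes V_0 = 24 V.
KCL at each unknown node (sum of currents leaving = 0; resistances in Ω):
  Node 1: (V_1 - 24)/40 + (V_1 - 0)/300 = 0
Collecting terms: 0.02833 × V_1 = 0.6  =>  V_1 = 21.18 V
Part 1:
  Read off the nodal solution: V_1 = 21.18 V
Part 2:
  I_R2 = (V_1 - V_2)/R2 = (21.18 - 0)/300 = 0.07059 A
  Magnitude: I_R2 = 0.07059 A
Part 3:
  I_R2 = (V_1 - V_2)/R2 = (21.18 - 0)/300 = 0.07059 A
  P_R2 = I_R2² × R2 = (0.07059)² × 300 = 1.495 W
Part 4:
  Power in each resistor, P = (ΔV)²/R:
    P_R1 = (24 - 21.18)²/40 = 0.1993 W
    P_R2 = (21.18 - 0)²/300 = 1.495 W
  P_total = P_R1 + P_R2 = 1.694 W

Final answers:
1. V_1 = 21.18 V
2. I_R2 = 0.07059 A
3. P_R2 = 1.495 W
4. P_total = 1.694 W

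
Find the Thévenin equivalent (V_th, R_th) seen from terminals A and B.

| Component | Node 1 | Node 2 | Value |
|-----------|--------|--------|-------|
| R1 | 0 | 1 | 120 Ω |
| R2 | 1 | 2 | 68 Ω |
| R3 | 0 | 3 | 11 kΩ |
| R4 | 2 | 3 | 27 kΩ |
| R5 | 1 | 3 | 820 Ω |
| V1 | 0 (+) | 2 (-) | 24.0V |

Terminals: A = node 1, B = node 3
Step 1 — V_th is the open-circuit voltage V_A - V_B (nothing connected across the terminals).
Nodal analysis, taking node 2 as the 0 V reference.
Source V1 fixes V_0 = 24 V.
KCL at each unknown node (sum of currents leaving = 0; resistances in Ω):
  Node 1: (V_1 - 24)/120 + (V_1 - 0)/68 + (V_1 - V_3)/820 = 0
  Node 3: (V_3 - 24)/11000 + (V_3 - 0)/27000 + (V_3 - V_1)/820 = 0
Collecting terms (coefficients in siemens):
  0.02426·V_1 - 0.00122·V_3 = 0.2
  0.001347·V_3 - 0.00122·V_1 = 0.002182
Determinant D = (0.02426)(0.001347) - (-0.00122)(-0.00122) = 0.0000312
V_1 = [(0.2)(0.001347) - (-0.00122)(0.002182)]/D = 8.723 V
V_3 = [(0.02426)(0.002182) - (0.2)(-0.00122)]/D = 9.514 V
V_th = V_1 - V_3 = 8.723 - 9.514 = -0.791 V
Step 2 — R_th: zero the source — replace V1 by a short circuit (node 2 merges into node 0) — and find the resistance seen between A (node 1) and B (node 3).
Reduce the network between node 1 (A) and node 3 (B) by series/parallel combination:
  Rp1 = R1 ‖ R2 (parallel, both between nodes 0 and 1) = 1/(1/120 + 1/68) = 43.4 Ω
  Rp2 = R3 ‖ R4 (parallel, both between nodes 0 and 3) = 1/(1/11000 + 1/27000) = 7816 Ω
  Rs1 = Rp1 + Rp2 (series, joined only at node 0) = 43.4 + 7816 = 7859 Ω
  Rp3 = R5 ‖ Rs1 (parallel, both between nodes 1 and 3) = 1/(1/820 + 1/7859) = 742.5 Ω
R_th = 742.5 Ω

Final answer: V_th = -0.791 V, R_th = 742.5 Ω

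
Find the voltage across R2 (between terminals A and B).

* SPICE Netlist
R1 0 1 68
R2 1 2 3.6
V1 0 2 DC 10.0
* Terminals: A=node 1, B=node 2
R1 and R2 are in series across V1 (node 0 → node 1 → node 2), and the output A–B is taken across R2, so this is a voltage divider.
Series current: I = V1/(R1 + R2) = 10/(68 + 3.6) = 10/71.6 = 0.1397 A
V_R2 = I × R2 = V1 × R2/(R1 + R2) = 10 × 3.6/71.6 = 0.5028 V

Final answer: 0.5028 V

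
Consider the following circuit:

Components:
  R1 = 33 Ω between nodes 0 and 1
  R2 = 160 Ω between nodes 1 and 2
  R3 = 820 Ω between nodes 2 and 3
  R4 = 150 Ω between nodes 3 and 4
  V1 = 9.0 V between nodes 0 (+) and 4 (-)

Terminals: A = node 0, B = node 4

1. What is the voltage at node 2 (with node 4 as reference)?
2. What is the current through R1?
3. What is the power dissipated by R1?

Nodal analysis, taking node 4 as the 0 V reference.
Source V1 fixes V_0 = 9 V.
KCL at each unknown node (sum of currents leaving = 0; resistances in Ω):
  Node 1: (V_1 - 9)/33 + (V_1 - V_2)/160 = 0
  Node 2: (V_2 - V_1)/160 + (V_2 - V_3)/820 = 0
  Node 3: (V_3 - V_2)/820 + (V_3 - 0)/150 = 0
Collecting terms (coefficients in siemens):
  0.03655·V_1 - 0.00625·V_2 = 0.2727
  0.00747·V_2 - 0.00625·V_1 - 0.00122·V_3 = 0
  0.007886·V_3 - 0.00122·V_2 = 0
Solving these 3 simultaneous equations (Gaussian elimination) gives:
  V_1 = 8.745 V, V_2 = 7.506 V, V_3 = 1.161 V
Part 1:
  Read off the nodal solution: V_2 = 7.506 V
Part 2:
  I_R1 = (V_0 - V_1)/R1 = (9 - 8.745)/33 = 0.007739 A
  Magnitude: I_R1 = 0.007739 A
Part 3:
  I_R1 = (V_0 - V_1)/R1 = (9 - 8.745)/33 = 0.007739 A
  P_R1 = I_R1² × R1 = (0.007739)² × 33 = 0.001976 W

Final answers:
1. V_2 = 7.506 V
2. I_R1 = 0.007739 A
3. P_R1 = 0.001976 W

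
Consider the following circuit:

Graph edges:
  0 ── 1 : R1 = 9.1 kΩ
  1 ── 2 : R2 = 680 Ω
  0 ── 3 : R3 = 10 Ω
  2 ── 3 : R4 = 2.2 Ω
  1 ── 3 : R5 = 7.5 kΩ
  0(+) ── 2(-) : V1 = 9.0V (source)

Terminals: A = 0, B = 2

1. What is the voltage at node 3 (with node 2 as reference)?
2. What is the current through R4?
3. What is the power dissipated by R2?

Nodal analysis, taking node 2 as the 0 V reference.
Source V1 fixes V_0 = 9 V.
KCL at each unknown node (sum of currents leaving = 0; resistances in Ω):
  Node 1: (V_1 - 9)/9100 + (V_1 - 0)/680 + (V_1 - V_3)/7500 = 0
  Node 3: (V_3 - 9)/10 + (V_3 - 0)/2.2 + (V_3 - V_1)/7500 = 0
Collecting terms (coefficients in siemens):
  0.001714·V_1 - 0.0001333·V_3 = 0.000989
  0.5547·V_3 - 0.0001333·V_1 = 0.9
Determinant D = (0.001714)(0.5547) - (-0.0001333)(-0.0001333) = 0.0009506
V_1 = [(0.000989)(0.5547) - (-0.0001333)(0.9)]/D = 0.7033 V
V_3 = [(0.001714)(0.9) - (0.000989)(-0.0001333)]/D = 1.623 V
Part 1:
  Read off the nodal solution: V_3 = 1.623 V
Part 2:
  I_R4 = (V_2 - V_3)/R4 = (0 - 1.623)/2.2 = -0.7376 A
  Magnitude: I_R4 = 0.7376 A
Part 3:
  I_R2 = (V_1 - V_2)/R2 = (0.7033 - 0)/680 = 0.001034 A
  P_R2 = I_R2² × R2 = (0.001034)² × 680 = 0.0007275 W

Final answers:
1. V_3 = 1.623 V
2. I_R4 = 0.7376 A
3. P_R2 = 0.0007275 W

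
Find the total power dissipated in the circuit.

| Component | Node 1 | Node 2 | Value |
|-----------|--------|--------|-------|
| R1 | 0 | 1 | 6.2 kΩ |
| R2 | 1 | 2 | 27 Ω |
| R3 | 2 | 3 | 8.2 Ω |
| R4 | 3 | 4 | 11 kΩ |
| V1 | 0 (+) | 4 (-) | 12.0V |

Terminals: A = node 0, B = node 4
Nodal analysis, taking node 4 as the 0 V reference.
Source V1 fixes V_0 = 12 V.
KCL at each unknown node (sum of currents leaving = 0; resistances in Ω):
  Node 1: (V_1 - 12)/6200 + (V_1 - V_2)/27 = 0
  Node 2: (V_2 - V_1)/27 + (V_2 - V_3)/8.2 = 0
  Node 3: (V_3 - V_2)/8.2 + (V_3 - 0)/11000 = 0
Collecting terms (coefficients in siemens):
  0.0372·V_1 - 0.03704·V_2 = 0.001935
  0.159·V_2 - 0.03704·V_1 - 0.122·V_3 = 0
  0.122·V_3 - 0.122·V_2 = 0
Solving these 3 simultaneous equations (Gaussian elimination) gives:
  V_1 = 7.683 V, V_2 = 7.664 V, V_3 = 7.659 V
Power in each resistor, P = (ΔV)²/R:
  P_R1 = (12 - 7.683)²/6200 = 0.003006 W
  P_R2 = (7.683 - 7.664)²/27 = 0.00001309 W
  P_R3 = (7.664 - 7.659)²/8.2 = 0.000003975 W
  P_R4 = (7.659 - 0)²/11000 = 0.005332 W
P_total = P_R1 + P_R2 + P_R3 + P_R4 = 0.008355 W

Final answer: 0.008355 W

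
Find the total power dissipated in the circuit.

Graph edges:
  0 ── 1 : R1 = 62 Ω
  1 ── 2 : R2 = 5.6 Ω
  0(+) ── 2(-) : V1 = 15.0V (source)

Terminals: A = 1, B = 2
Nodal analysis, taking node 2 as the 0 V reference.
Source V1 fixes V_0 = 15 V.
KCL at each unknown node (sum of currents leaving = 0; resistances in Ω):
  Node 1: (V_1 - 15)/62 + (V_1 - 0)/5.6 = 0
Collecting terms: 0.1947 × V_1 = 0.2419  =>  V_1 = 1.243 V
Power in each resistor, P = (ΔV)²/R:
  P_R1 = (15 - 1.243)²/62 = 3.053 W
  P_R2 = (1.243 - 0)²/5.6 = 0.2757 W
P_total = P_R1 + P_R2 = 3.328 W

Final answer: 3.328 W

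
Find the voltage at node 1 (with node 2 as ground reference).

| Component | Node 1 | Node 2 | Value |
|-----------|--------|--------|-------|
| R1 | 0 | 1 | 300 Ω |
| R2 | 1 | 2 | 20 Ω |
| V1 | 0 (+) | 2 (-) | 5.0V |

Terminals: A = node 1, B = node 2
Nodal analysis, taking node 2 as the 0 V reference.
Source V1 fixes V_0 = 5 V.
KCL at each unknown node (sum of currents leaving = 0; resistances in Ω):
  Node 1: (V_1 - 5)/300 + (V_1 - 0)/20 = 0
Collecting terms: 0.05333 × V_1 = 0.01667  =>  V_1 = 0.3125 V
The requested potential is V_1 = 0.3125 V.

Final answer: V_1 = 0.3125 V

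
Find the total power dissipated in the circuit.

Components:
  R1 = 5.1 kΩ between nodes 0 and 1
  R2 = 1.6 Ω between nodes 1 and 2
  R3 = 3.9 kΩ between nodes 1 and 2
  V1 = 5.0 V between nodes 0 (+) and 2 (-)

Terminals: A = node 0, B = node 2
Nodal analysis, taking node 2 as the 0 V reference.
Source V1 fixes V_0 = 5 V.
KCL at each unknown node (sum of currents leaving = 0; resistances in Ω):
  Node 1: (V_1 - 5)/5100 + (V_1 - 0)/1.6 + (V_1 - 0)/3900 = 0
Collecting terms: 0.6255 × V_1 = 0.0009804  =>  V_1 = 0.001567 V
Power in each resistor, P = (ΔV)²/R:
  P_R1 = (5 - 0.001567)²/5100 = 0.004899 W
  P_R2 = (0.001567 - 0)²/1.6 = 0.000001536 W
  P_R3 = (0.001567 - 0)²/3900 = 0.00000000063 W
P_total = P_R1 + P_R2 + P_R3 = 0.0049 W

Final answer: 0.0049 W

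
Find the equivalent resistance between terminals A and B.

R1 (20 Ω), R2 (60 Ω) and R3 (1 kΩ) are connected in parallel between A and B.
Reduce the network between node 0 (A) and node 1 (B) by series/parallel combination:
  Rp1 = R1 ‖ R2 ‖ R3 (parallel, all between nodes 0 and 1) = 1/(1/20 + 1/60 + 1/1000) = 14.78 Ω
R_eq = 14.78 Ω

Final answer: 14.78 Ω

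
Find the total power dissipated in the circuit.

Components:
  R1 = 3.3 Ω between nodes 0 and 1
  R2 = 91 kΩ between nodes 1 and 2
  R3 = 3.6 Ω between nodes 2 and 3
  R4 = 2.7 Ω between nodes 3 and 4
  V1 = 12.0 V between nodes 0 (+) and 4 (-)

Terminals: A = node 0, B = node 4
Nodal analysis, taking node 4 as the 0 V reference.
Source V1 fixes V_0 = 12 V.
KCL at each unknown node (sum of currents leaving = 0; resistances in Ω):
  Node 1: (V_1 - 12)/3.3 + (V_1 - V_2)/91000 = 0
  Node 2: (V_2 - V_1)/91000 + (V_2 - V_3)/3.6 = 0
  Node 3: (V_3 - V_2)/3.6 + (V_3 - 0)/2.7 = 0
Collecting terms (coefficients in siemens):
  0.303·V_1 - 0.00001099·V_2 = 3.636
  0.2778·V_2 - 0.00001099·V_1 - 0.2778·V_3 = 0
  0.6481·V_3 - 0.2778·V_2 = 0
Solving these 3 simultaneous equations (Gaussian elimination) gives:
  V_1 = 12 V, V_2 = 0.0008307 V, V_3 = 0.000356 V
Power in each resistor, P = (ΔV)²/R:
  P_R1 = (12 - 12)²/3.3 = 0.00000005737 W
  P_R2 = (12 - 0.0008307)²/91000 = 0.001582 W
  P_R3 = (0.0008307 - 0.000356)²/3.6 = 0.00000006259 W
  P_R4 = (0.000356 - 0)²/2.7 = 0.00000004694 W
P_total = P_R1 + P_R2 + P_R3 + P_R4 = 0.001582 W

Final answer: 0.001582 W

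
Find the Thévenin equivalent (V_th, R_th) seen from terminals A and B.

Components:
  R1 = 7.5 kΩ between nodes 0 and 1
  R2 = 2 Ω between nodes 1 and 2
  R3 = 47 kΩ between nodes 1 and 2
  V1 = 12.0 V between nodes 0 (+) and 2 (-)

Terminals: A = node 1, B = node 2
Step 1 — V_th is the open-circuit voltage V_A - V_B (nothing connected across the terminals).
Nodal analysis, taking node 2 as the 0 V reference.
Source V1 fixes V_0 = 12 V.
KCL at each unknown node (sum of currents leaving = 0; resistances in Ω):
  Node 1: (V_1 - 12)/7500 + (V_1 - 0)/2 + (V_1 - 0)/47000 = 0
Collecting terms: 0.5002 × V_1 = 0.0016  =>  V_1 = 0.003199 V
V_th = V_1 - V_2 = 0.003199 - 0 = 0.003199 V
Step 2 — R_th: zero the source — replace V1 by a short circuit (node 2 merges into node 0) — and find the resistance seen between A (node 1) and B (node 0).
Reduce the network between node 1 (A) and node 0 (B) by series/parallel combination:
  Rp1 = R1 ‖ R2 ‖ R3 (parallel, all between nodes 0 and 1) = 1/(1/7500 + 1/2 + 1/47000) = 1.999 Ω
R_th = 1.999 Ω

Final answer: V_th = 0.003199 V, R_th = 1.999 Ω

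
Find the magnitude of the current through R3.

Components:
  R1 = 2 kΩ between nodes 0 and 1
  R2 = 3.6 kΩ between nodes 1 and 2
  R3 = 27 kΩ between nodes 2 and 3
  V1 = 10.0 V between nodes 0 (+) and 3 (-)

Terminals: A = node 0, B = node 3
Nodal analysis, taking node 3 as the 0 V reference.
Source V1 fixes V_0 = 10 V.
KCL at each unknown node (sum of currents leaving = 0; resistances in Ω):
  Node 1: (V_1 - 10)/2000 + (V_1 - V_2)/3600 = 0
  Node 2: (V_2 - V_1)/3600 + (V_2 - 0)/27000 = 0
Collecting terms (coefficients in siemens):
  0.0007778·V_1 - 0.0002778·V_2 = 0.005
  0.0003148·V_2 - 0.0002778·V_1 = 0
Determinant D = (0.0007778)(0.0003148) - (-0.0002778)(-0.0002778) = 0.0000001677
V_1 = [(0.005)(0.0003148) - (-0.0002778)(0)]/D = 9.387 V
V_2 = [(0.0007778)(0) - (0.005)(-0.0002778)]/D = 8.282 V
I_R3 = (V_2 - V_3)/R3 = (8.282 - 0)/27000 = 0.0003067 A
|I_R3| = 0.0003067 A

Final answer: |I_R3| = 0.0003067 A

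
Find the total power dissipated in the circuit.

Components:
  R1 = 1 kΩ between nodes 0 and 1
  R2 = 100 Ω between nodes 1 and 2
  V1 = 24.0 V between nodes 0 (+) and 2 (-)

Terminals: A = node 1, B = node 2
Nodal analysis, taking node 2 as the 0 V reference.
Source V1 fixes V_0 = 24 V.
KCL at each unknown node (sum of currents leaving = 0; resistances in Ω):
  Node 1: (V_1 - 24)/1000 + (V_1 - 0)/100 = 0
Collecting terms: 0.011 × V_1 = 0.024  =>  V_1 = 2.182 V
Power in each resistor, P = (ΔV)²/R:
  P_R1 = (24 - 2.182)²/1000 = 0.476 W
  P_R2 = (2.182 - 0)²/100 = 0.0476 W
P_total = P_R1 + P_R2 = 0.5236 W

Final answer: 0.5236 W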